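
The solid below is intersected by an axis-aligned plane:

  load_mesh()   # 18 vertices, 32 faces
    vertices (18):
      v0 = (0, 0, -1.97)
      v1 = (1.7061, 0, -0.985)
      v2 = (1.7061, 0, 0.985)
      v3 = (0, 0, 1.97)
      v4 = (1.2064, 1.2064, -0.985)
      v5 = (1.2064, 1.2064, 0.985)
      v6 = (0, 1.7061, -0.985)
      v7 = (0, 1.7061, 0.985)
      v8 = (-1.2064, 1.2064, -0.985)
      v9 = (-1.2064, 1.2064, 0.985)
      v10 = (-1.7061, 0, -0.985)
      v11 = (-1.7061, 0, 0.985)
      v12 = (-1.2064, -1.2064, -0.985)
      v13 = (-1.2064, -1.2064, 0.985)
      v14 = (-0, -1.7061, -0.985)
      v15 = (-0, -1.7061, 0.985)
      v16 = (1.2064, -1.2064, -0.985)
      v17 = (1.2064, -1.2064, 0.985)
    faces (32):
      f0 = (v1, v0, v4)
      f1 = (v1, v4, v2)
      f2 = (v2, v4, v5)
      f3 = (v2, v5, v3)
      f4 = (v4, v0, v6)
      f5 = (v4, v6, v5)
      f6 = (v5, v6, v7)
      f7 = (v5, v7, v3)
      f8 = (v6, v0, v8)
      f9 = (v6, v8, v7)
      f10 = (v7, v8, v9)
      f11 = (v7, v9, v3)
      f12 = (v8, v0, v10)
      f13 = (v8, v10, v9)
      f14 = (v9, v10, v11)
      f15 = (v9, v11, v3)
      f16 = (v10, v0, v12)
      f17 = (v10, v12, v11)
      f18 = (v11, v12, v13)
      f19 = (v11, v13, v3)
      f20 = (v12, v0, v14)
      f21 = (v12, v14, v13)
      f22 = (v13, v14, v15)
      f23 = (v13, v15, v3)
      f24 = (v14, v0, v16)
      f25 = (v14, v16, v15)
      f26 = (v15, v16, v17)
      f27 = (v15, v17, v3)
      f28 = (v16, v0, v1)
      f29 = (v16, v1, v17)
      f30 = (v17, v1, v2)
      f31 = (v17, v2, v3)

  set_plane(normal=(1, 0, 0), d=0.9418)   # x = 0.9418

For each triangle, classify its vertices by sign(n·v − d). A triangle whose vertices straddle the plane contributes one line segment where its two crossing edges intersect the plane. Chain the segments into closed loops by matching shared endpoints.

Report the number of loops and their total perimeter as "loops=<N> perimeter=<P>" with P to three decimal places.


loops=1 perimeter=9.542

Straddling triangles (12 of 32):
  (v1,v0,v4) [+-+] → (0.9418, 0, -1.42626)–(0.9418, 0.9418, -1.20104)  len=0.9684
  (v2,v5,v3) [++-] → (0.9418, 0.9418, 1.20104)–(0.9418, 0, 1.42626)  len=0.9684
  (v4,v0,v6) [+--] → (0.9418, 0.9418, -1.20104)–(0.9418, 1.316, -0.985)  len=0.4321
  (v4,v6,v5) [+-+] → (0.9418, 1.316, -0.985)–(0.9418, 1.316, 0.552919)  len=1.5379
  (v5,v6,v7) [+--] → (0.9418, 1.316, 0.552919)–(0.9418, 1.316, 0.985)  len=0.4321
  (v5,v7,v3) [+--] → (0.9418, 1.316, 0.985)–(0.9418, 0.9418, 1.20104)  len=0.4321
  (v14,v0,v16) [--+] → (0.9418, -0.9418, -1.20104)–(0.9418, -1.316, -0.985)  len=0.4321
  (v14,v16,v15) [-+-] → (0.9418, -1.316, -0.985)–(0.9418, -1.316, -0.552919)  len=0.4321
  (v15,v16,v17) [-++] → (0.9418, -1.316, -0.552919)–(0.9418, -1.316, 0.985)  len=1.5379
  (v15,v17,v3) [-+-] → (0.9418, -1.316, 0.985)–(0.9418, -0.9418, 1.20104)  len=0.4321
  (v16,v0,v1) [+-+] → (0.9418, -0.9418, -1.20104)–(0.9418, 0, -1.42626)  len=0.9684
  (v17,v2,v3) [++-] → (0.9418, 0, 1.42626)–(0.9418, -0.9418, 1.20104)  len=0.9684

Chained into 1 loop(s):
  loop 1: 12 segments, perimeter = 9.5418
Total perimeter = 9.542


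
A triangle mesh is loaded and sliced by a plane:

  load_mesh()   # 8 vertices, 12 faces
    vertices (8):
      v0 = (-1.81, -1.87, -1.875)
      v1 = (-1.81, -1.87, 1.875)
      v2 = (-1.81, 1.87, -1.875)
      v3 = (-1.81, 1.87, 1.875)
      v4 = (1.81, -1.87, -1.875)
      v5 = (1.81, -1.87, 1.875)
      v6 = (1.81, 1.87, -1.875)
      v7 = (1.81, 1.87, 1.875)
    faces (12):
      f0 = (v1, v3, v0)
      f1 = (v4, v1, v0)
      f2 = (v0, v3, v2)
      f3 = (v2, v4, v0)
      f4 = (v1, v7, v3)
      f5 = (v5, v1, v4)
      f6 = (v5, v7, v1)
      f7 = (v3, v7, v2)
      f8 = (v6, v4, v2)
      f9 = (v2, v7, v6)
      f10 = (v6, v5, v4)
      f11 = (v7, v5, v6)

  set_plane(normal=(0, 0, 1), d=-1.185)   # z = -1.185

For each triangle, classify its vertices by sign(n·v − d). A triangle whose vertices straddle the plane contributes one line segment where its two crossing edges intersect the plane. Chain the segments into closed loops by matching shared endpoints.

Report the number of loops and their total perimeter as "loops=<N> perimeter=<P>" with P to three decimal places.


Straddling triangles (8 of 12):
  (v1,v3,v0) [++-] → (-1.81, -1.18184, -1.185)–(-1.81, -1.87, -1.185)  len=0.6882
  (v4,v1,v0) [-+-] → (1.14392, -1.87, -1.185)–(-1.81, -1.87, -1.185)  len=2.9539
  (v0,v3,v2) [-+-] → (-1.81, -1.18184, -1.185)–(-1.81, 1.87, -1.185)  len=3.0518
  (v5,v1,v4) [++-] → (1.14392, -1.87, -1.185)–(1.81, -1.87, -1.185)  len=0.6661
  (v3,v7,v2) [++-] → (-1.14392, 1.87, -1.185)–(-1.81, 1.87, -1.185)  len=0.6661
  (v2,v7,v6) [-+-] → (-1.14392, 1.87, -1.185)–(1.81, 1.87, -1.185)  len=2.9539
  (v6,v5,v4) [-+-] → (1.81, 1.18184, -1.185)–(1.81, -1.87, -1.185)  len=3.0518
  (v7,v5,v6) [++-] → (1.81, 1.18184, -1.185)–(1.81, 1.87, -1.185)  len=0.6882

Chained into 1 loop(s):
  loop 1: 8 segments, perimeter = 14.7200
Total perimeter = 14.720

loops=1 perimeter=14.720


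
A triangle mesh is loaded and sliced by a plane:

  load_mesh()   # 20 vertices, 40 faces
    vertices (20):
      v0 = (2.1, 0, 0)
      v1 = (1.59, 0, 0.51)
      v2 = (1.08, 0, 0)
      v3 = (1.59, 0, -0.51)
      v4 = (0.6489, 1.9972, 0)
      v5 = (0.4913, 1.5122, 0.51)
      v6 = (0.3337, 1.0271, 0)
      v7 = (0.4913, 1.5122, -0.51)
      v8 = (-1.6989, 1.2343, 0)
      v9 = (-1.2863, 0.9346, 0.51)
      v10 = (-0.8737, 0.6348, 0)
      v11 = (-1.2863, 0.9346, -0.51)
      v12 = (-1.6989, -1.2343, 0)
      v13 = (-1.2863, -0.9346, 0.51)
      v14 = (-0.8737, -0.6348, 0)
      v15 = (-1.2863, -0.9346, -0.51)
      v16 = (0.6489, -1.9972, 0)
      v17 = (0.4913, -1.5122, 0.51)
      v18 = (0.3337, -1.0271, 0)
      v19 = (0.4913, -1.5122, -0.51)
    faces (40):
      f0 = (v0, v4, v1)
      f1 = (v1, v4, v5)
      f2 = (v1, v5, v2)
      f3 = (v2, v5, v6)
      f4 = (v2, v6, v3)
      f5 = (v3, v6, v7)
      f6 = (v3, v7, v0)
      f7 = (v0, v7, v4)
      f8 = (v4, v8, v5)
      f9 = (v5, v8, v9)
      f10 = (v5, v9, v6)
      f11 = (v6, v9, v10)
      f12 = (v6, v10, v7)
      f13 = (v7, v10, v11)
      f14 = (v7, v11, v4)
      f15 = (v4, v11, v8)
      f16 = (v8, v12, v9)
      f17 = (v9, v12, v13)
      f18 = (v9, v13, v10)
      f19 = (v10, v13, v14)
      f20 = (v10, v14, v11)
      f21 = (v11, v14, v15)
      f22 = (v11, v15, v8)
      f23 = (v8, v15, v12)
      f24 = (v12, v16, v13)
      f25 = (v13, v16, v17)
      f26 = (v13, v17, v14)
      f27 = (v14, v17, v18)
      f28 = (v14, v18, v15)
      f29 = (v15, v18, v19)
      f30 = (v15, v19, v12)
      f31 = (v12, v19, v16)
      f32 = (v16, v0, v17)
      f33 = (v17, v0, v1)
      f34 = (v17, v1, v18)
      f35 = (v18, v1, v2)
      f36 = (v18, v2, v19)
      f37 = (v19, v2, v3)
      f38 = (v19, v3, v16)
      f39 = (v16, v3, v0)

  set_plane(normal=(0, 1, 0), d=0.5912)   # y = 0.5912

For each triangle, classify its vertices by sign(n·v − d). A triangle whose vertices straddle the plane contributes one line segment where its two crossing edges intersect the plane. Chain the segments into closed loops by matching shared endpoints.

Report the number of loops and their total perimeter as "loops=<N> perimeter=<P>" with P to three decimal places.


loops=2 perimeter=5.509

Straddling triangles (16 of 40):
  (v0,v4,v1) [-+-] → (1.67045, 0.5912, 0)–(1.31142, 0.5912, 0.359033)  len=0.5077
  (v1,v4,v5) [-++] → (1.31142, 0.5912, 0.359033)–(1.16046, 0.5912, 0.51)  len=0.2135
  (v1,v5,v2) [-+-] → (1.16046, 0.5912, 0.51)–(0.849846, 0.5912, 0.199386)  len=0.4393
  (v2,v5,v6) [-++] → (0.849846, 0.5912, 0.199386)–(0.650429, 0.5912, 0)  len=0.2820
  (v2,v6,v3) [-+-] → (0.650429, 0.5912, 0)–(0.866872, 0.5912, -0.216443)  len=0.3061
  (v3,v6,v7) [-++] → (0.866872, 0.5912, -0.216443)–(1.16046, 0.5912, -0.51)  len=0.4152
  (v3,v7,v0) [-+-] → (1.16046, 0.5912, -0.51)–(1.47107, 0.5912, -0.199386)  len=0.4393
  (v0,v7,v4) [-++] → (1.47107, 0.5912, -0.199386)–(1.67045, 0.5912, 0)  len=0.2820
  (v8,v12,v9) [+-+] → (-1.6989, 0.5912, 0)–(-1.35163, 0.5912, 0.429252)  len=0.5521
  (v9,v12,v13) [+--] → (-1.35163, 0.5912, 0.429252)–(-1.2863, 0.5912, 0.51)  len=0.1039
  (v9,v13,v10) [+-+] → (-1.2863, 0.5912, 0.51)–(-0.885163, 0.5912, 0.0141685)  len=0.6378
  (v10,v13,v14) [+--] → (-0.885163, 0.5912, 0.0141685)–(-0.8737, 0.5912, 0)  len=0.0182
  (v10,v14,v11) [+-+] → (-0.8737, 0.5912, 0)–(-1.19602, 0.5912, -0.398407)  len=0.5125
  (v11,v14,v15) [+--] → (-1.19602, 0.5912, -0.398407)–(-1.2863, 0.5912, -0.51)  len=0.1435
  (v11,v15,v8) [+-+] → (-1.2863, 0.5912, -0.51)–(-1.57656, 0.5912, -0.15122)  len=0.4615
  (v8,v15,v12) [+--] → (-1.57656, 0.5912, -0.15122)–(-1.6989, 0.5912, 0)  len=0.1945

Chained into 2 loop(s):
  loop 1: 8 segments, perimeter = 2.8850
  loop 2: 8 segments, perimeter = 2.6240
Total perimeter = 5.509


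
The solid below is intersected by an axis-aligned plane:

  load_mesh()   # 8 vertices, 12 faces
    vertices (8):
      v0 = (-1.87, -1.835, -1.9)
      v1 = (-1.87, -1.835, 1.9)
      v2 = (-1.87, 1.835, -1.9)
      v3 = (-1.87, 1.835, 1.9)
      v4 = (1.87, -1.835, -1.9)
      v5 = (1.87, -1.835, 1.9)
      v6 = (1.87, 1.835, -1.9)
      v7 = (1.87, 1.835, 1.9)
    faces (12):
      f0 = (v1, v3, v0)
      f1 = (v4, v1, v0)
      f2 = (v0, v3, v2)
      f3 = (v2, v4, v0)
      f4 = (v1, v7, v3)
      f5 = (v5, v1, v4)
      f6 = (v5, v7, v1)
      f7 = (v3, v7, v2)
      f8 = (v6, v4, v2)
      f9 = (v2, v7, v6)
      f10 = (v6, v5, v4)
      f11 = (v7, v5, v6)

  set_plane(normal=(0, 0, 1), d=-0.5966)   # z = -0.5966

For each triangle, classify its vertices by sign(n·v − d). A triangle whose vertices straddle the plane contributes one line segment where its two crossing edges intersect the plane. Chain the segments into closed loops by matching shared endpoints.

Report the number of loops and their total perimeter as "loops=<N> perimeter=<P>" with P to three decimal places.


Straddling triangles (8 of 12):
  (v1,v3,v0) [++-] → (-1.87, -0.57619, -0.5966)–(-1.87, -1.835, -0.5966)  len=1.2588
  (v4,v1,v0) [-+-] → (0.58718, -1.835, -0.5966)–(-1.87, -1.835, -0.5966)  len=2.4572
  (v0,v3,v2) [-+-] → (-1.87, -0.57619, -0.5966)–(-1.87, 1.835, -0.5966)  len=2.4112
  (v5,v1,v4) [++-] → (0.58718, -1.835, -0.5966)–(1.87, -1.835, -0.5966)  len=1.2828
  (v3,v7,v2) [++-] → (-0.58718, 1.835, -0.5966)–(-1.87, 1.835, -0.5966)  len=1.2828
  (v2,v7,v6) [-+-] → (-0.58718, 1.835, -0.5966)–(1.87, 1.835, -0.5966)  len=2.4572
  (v6,v5,v4) [-+-] → (1.87, 0.57619, -0.5966)–(1.87, -1.835, -0.5966)  len=2.4112
  (v7,v5,v6) [++-] → (1.87, 0.57619, -0.5966)–(1.87, 1.835, -0.5966)  len=1.2588

Chained into 1 loop(s):
  loop 1: 8 segments, perimeter = 14.8200
Total perimeter = 14.820

loops=1 perimeter=14.820


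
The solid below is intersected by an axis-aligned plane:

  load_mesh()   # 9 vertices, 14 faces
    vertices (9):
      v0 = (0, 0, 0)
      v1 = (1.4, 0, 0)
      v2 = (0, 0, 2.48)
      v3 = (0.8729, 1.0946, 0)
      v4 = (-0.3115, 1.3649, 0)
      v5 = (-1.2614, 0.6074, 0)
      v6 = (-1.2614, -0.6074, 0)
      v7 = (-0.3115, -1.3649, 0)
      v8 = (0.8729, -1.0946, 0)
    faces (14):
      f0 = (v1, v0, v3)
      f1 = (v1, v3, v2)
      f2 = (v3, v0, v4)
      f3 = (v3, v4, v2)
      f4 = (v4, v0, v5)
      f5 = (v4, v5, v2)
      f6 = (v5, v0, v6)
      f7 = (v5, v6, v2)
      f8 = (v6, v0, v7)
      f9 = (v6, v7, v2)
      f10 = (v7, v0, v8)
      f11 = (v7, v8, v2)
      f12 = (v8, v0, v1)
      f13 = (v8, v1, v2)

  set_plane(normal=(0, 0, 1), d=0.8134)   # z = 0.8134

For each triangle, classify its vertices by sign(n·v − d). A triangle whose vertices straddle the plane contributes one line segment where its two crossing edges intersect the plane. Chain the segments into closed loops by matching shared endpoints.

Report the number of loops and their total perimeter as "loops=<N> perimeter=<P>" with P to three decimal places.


Straddling triangles (7 of 14):
  (v1,v3,v2) [--+] → (0.586603, 0.735589, 0.8134)–(0.940823, 0, 0.8134)  len=0.8164
  (v3,v4,v2) [--+] → (-0.209333, 0.917235, 0.8134)–(0.586603, 0.735589, 0.8134)  len=0.8164
  (v4,v5,v2) [--+] → (-0.847681, 0.408183, 0.8134)–(-0.209333, 0.917235, 0.8134)  len=0.8165
  (v5,v6,v2) [--+] → (-0.847681, -0.408183, 0.8134)–(-0.847681, 0.408183, 0.8134)  len=0.8164
  (v6,v7,v2) [--+] → (-0.209333, -0.917235, 0.8134)–(-0.847681, -0.408183, 0.8134)  len=0.8165
  (v7,v8,v2) [--+] → (0.586603, -0.735589, 0.8134)–(-0.209333, -0.917235, 0.8134)  len=0.8164
  (v8,v1,v2) [--+] → (0.940823, 0, 0.8134)–(0.586603, -0.735589, 0.8134)  len=0.8164

Chained into 1 loop(s):
  loop 1: 7 segments, perimeter = 5.7150
Total perimeter = 5.715

loops=1 perimeter=5.715


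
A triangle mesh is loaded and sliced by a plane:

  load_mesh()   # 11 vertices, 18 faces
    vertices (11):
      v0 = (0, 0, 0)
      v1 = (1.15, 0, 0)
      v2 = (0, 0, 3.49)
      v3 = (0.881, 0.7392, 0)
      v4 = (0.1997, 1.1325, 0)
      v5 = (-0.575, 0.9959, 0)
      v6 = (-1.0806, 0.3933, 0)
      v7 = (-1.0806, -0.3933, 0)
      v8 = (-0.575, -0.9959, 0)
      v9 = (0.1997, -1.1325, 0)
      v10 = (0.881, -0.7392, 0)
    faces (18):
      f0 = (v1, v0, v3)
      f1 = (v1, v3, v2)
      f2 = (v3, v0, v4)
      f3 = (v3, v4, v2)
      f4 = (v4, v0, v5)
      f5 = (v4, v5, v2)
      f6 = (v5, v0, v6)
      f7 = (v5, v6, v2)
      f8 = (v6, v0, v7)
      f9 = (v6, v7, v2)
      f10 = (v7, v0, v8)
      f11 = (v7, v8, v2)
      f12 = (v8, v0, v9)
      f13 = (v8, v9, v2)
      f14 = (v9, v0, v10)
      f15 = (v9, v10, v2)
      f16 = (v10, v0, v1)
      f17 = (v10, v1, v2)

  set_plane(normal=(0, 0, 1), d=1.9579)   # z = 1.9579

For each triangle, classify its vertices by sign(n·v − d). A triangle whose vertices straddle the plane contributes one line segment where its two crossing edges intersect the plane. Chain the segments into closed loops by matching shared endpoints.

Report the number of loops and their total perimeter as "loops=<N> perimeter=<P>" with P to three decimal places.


Straddling triangles (9 of 18):
  (v1,v3,v2) [--+] → (0.386756, 0.324507, 1.9579)–(0.504847, 0, 1.9579)  len=0.3453
  (v3,v4,v2) [--+] → (0.0876677, 0.497164, 1.9579)–(0.386756, 0.324507, 1.9579)  len=0.3453
  (v4,v5,v2) [--+] → (-0.252423, 0.437197, 1.9579)–(0.0876677, 0.497164, 1.9579)  len=0.3453
  (v5,v6,v2) [--+] → (-0.47438, 0.172658, 1.9579)–(-0.252423, 0.437197, 1.9579)  len=0.3453
  (v6,v7,v2) [--+] → (-0.47438, -0.172658, 1.9579)–(-0.47438, 0.172658, 1.9579)  len=0.3453
  (v7,v8,v2) [--+] → (-0.252423, -0.437197, 1.9579)–(-0.47438, -0.172658, 1.9579)  len=0.3453
  (v8,v9,v2) [--+] → (0.0876677, -0.497164, 1.9579)–(-0.252423, -0.437197, 1.9579)  len=0.3453
  (v9,v10,v2) [--+] → (0.386756, -0.324507, 1.9579)–(0.0876677, -0.497164, 1.9579)  len=0.3453
  (v10,v1,v2) [--+] → (0.504847, 0, 1.9579)–(0.386756, -0.324507, 1.9579)  len=0.3453

Chained into 1 loop(s):
  loop 1: 9 segments, perimeter = 3.1080
Total perimeter = 3.108

loops=1 perimeter=3.108


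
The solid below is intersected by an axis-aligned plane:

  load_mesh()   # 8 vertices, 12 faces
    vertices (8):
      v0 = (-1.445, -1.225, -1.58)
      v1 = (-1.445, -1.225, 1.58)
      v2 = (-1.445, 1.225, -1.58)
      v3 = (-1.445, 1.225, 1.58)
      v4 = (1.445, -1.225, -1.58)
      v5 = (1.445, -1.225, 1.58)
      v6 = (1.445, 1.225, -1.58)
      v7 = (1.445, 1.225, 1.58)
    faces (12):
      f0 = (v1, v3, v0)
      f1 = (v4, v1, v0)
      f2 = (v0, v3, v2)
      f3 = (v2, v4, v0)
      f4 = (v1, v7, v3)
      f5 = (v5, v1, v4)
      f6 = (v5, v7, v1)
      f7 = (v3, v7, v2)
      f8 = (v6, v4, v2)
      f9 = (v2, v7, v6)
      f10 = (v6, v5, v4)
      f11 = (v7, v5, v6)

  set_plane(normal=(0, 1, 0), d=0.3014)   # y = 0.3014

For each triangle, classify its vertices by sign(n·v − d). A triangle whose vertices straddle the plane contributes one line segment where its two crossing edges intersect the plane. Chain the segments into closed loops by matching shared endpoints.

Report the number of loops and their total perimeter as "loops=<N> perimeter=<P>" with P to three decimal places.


Straddling triangles (8 of 12):
  (v1,v3,v0) [-+-] → (-1.445, 0.3014, 1.58)–(-1.445, 0.3014, 0.388744)  len=1.1913
  (v0,v3,v2) [-++] → (-1.445, 0.3014, 0.388744)–(-1.445, 0.3014, -1.58)  len=1.9687
  (v2,v4,v0) [+--] → (-0.355529, 0.3014, -1.58)–(-1.445, 0.3014, -1.58)  len=1.0895
  (v1,v7,v3) [-++] → (0.355529, 0.3014, 1.58)–(-1.445, 0.3014, 1.58)  len=1.8005
  (v5,v7,v1) [-+-] → (1.445, 0.3014, 1.58)–(0.355529, 0.3014, 1.58)  len=1.0895
  (v6,v4,v2) [+-+] → (1.445, 0.3014, -1.58)–(-0.355529, 0.3014, -1.58)  len=1.8005
  (v6,v5,v4) [+--] → (1.445, 0.3014, -0.388744)–(1.445, 0.3014, -1.58)  len=1.1913
  (v7,v5,v6) [+-+] → (1.445, 0.3014, 1.58)–(1.445, 0.3014, -0.388744)  len=1.9687

Chained into 1 loop(s):
  loop 1: 8 segments, perimeter = 12.1000
Total perimeter = 12.100

loops=1 perimeter=12.100


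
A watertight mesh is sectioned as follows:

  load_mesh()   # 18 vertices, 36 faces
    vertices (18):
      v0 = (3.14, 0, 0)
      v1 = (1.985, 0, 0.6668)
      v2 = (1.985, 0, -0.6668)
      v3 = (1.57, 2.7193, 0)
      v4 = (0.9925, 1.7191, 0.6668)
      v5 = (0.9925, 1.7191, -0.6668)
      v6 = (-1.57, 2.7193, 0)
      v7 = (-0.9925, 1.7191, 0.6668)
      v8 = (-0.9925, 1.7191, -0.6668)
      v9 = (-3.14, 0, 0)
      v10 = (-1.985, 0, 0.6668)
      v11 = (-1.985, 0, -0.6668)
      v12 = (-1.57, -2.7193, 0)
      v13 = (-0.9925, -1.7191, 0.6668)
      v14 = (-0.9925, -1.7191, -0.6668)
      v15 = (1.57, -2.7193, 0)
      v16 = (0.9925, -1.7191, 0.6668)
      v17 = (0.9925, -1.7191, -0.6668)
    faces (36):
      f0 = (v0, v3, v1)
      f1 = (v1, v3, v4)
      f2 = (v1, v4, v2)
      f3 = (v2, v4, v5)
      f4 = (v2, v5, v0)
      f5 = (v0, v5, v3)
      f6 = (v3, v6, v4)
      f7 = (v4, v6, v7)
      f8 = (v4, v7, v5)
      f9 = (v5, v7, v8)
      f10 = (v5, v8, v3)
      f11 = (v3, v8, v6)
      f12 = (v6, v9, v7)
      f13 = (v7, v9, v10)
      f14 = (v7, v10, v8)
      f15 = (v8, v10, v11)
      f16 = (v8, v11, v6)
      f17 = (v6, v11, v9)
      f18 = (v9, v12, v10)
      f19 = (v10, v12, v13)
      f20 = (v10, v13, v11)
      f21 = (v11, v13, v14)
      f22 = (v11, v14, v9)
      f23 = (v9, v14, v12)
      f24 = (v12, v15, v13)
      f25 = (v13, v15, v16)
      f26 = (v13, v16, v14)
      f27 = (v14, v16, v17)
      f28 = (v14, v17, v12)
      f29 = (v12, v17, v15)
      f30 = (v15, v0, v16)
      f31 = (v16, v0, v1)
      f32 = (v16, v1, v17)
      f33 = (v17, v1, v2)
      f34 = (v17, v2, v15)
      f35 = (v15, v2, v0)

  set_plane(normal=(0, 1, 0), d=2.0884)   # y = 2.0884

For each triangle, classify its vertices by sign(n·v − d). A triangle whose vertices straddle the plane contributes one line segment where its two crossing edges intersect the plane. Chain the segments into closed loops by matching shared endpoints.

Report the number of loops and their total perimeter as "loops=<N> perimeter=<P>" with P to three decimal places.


Straddling triangles (10 of 36):
  (v0,v3,v1) [-+-] → (1.93425, 2.0884, 0)–(1.66628, 2.0884, 0.154703)  len=0.3094
  (v1,v3,v4) [-+-] → (1.66628, 2.0884, 0.154703)–(1.20573, 2.0884, 0.4206)  len=0.5318
  (v0,v5,v3) [--+] → (1.20573, 2.0884, -0.4206)–(1.93425, 2.0884, 0)  len=0.8412
  (v3,v6,v4) [++-] → (0.046358, 2.0884, 0.4206)–(1.20573, 2.0884, 0.4206)  len=1.1594
  (v4,v6,v7) [-+-] → (0.046358, 2.0884, 0.4206)–(-1.20573, 2.0884, 0.4206)  len=1.2521
  (v5,v8,v3) [--+] → (-0.046358, 2.0884, -0.4206)–(1.20573, 2.0884, -0.4206)  len=1.2521
  (v3,v8,v6) [+-+] → (-0.046358, 2.0884, -0.4206)–(-1.20573, 2.0884, -0.4206)  len=1.1594
  (v6,v9,v7) [+--] → (-1.93425, 2.0884, 0)–(-1.20573, 2.0884, 0.4206)  len=0.8412
  (v8,v11,v6) [--+] → (-1.66628, 2.0884, -0.154703)–(-1.20573, 2.0884, -0.4206)  len=0.5318
  (v6,v11,v9) [+--] → (-1.66628, 2.0884, -0.154703)–(-1.93425, 2.0884, 0)  len=0.3094

Chained into 1 loop(s):
  loop 1: 10 segments, perimeter = 8.1878
Total perimeter = 8.188

loops=1 perimeter=8.188


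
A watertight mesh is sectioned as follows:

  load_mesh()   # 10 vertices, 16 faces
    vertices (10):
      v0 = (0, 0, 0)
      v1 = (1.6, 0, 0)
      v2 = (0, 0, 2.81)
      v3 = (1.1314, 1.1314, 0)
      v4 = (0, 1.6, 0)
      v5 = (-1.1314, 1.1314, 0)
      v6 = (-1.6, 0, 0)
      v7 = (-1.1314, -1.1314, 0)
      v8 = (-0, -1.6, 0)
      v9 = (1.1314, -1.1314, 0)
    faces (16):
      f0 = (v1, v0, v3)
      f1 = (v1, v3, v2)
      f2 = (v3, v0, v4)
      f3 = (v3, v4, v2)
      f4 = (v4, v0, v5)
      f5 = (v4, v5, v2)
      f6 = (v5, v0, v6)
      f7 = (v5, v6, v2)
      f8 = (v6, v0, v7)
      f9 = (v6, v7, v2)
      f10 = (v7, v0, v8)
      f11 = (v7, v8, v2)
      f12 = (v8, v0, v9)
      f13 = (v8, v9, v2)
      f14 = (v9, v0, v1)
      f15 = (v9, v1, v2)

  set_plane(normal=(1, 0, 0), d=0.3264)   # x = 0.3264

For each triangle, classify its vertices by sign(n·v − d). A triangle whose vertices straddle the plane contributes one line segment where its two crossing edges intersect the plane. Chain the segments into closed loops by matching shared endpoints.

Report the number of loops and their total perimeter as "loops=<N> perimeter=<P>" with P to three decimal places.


loops=1 perimeter=8.338

Straddling triangles (8 of 16):
  (v1,v0,v3) [+-+] → (0.3264, 0, 0)–(0.3264, 0.3264, 0)  len=0.3264
  (v1,v3,v2) [++-] → (0.3264, 0.3264, 1.99934)–(0.3264, 0, 2.23676)  len=0.4036
  (v3,v0,v4) [+--] → (0.3264, 0.3264, 0)–(0.3264, 1.46481, 0)  len=1.1384
  (v3,v4,v2) [+--] → (0.3264, 1.46481, 0)–(0.3264, 0.3264, 1.99934)  len=2.3007
  (v8,v0,v9) [--+] → (0.3264, -0.3264, 0)–(0.3264, -1.46481, 0)  len=1.1384
  (v8,v9,v2) [-+-] → (0.3264, -1.46481, 0)–(0.3264, -0.3264, 1.99934)  len=2.3007
  (v9,v0,v1) [+-+] → (0.3264, -0.3264, 0)–(0.3264, 0, 0)  len=0.3264
  (v9,v1,v2) [++-] → (0.3264, 0, 2.23676)–(0.3264, -0.3264, 1.99934)  len=0.4036

Chained into 1 loop(s):
  loop 1: 8 segments, perimeter = 8.3383
Total perimeter = 8.338


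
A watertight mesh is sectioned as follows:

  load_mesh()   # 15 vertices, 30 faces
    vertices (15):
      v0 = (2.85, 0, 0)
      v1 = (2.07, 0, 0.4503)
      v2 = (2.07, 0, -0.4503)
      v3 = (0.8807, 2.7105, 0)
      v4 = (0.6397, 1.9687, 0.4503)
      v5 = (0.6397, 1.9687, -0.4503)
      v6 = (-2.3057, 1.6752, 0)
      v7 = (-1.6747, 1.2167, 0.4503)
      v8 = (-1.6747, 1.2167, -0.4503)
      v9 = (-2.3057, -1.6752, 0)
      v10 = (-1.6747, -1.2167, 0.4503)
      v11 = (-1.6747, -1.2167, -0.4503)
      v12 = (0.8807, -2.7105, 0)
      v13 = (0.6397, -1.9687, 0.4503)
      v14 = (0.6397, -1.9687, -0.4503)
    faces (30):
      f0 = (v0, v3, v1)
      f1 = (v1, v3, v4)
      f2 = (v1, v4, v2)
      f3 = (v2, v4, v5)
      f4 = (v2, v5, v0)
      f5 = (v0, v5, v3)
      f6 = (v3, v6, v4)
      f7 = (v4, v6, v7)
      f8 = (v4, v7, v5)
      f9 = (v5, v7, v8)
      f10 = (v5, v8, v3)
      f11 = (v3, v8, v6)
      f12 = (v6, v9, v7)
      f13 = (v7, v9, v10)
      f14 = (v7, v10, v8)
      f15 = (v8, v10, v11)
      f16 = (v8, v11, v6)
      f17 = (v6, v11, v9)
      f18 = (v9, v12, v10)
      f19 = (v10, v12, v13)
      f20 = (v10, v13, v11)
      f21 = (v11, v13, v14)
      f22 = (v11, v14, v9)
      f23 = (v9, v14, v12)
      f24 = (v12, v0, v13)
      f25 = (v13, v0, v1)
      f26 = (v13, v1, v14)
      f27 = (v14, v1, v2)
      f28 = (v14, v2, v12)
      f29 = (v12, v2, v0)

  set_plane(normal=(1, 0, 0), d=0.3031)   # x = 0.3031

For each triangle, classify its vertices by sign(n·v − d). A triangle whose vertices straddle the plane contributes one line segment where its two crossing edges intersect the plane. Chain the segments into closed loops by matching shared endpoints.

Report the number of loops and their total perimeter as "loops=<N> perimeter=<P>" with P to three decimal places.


loops=2 perimeter=5.009

Straddling triangles (12 of 30):
  (v3,v6,v4) [+-+] → (0.3031, 2.52283, 0)–(0.3031, 1.93516, 0.39884)  len=0.7102
  (v4,v6,v7) [+--] → (0.3031, 1.93516, 0.39884)–(0.3031, 1.85933, 0.4503)  len=0.0916
  (v4,v7,v5) [+-+] → (0.3031, 1.85933, 0.4503)–(0.3031, 1.85933, -0.319319)  len=0.7696
  (v5,v7,v8) [+--] → (0.3031, 1.85933, -0.319319)–(0.3031, 1.85933, -0.4503)  len=0.1310
  (v5,v8,v3) [+-+] → (0.3031, 1.85933, -0.4503)–(0.3031, 2.37285, -0.101782)  len=0.6206
  (v3,v8,v6) [+--] → (0.3031, 2.37285, -0.101782)–(0.3031, 2.52283, 0)  len=0.1813
  (v9,v12,v10) [-+-] → (0.3031, -2.52283, 0)–(0.3031, -2.37285, 0.101782)  len=0.1813
  (v10,v12,v13) [-++] → (0.3031, -2.37285, 0.101782)–(0.3031, -1.85933, 0.4503)  len=0.6206
  (v10,v13,v11) [-+-] → (0.3031, -1.85933, 0.4503)–(0.3031, -1.85933, 0.319319)  len=0.1310
  (v11,v13,v14) [-++] → (0.3031, -1.85933, 0.319319)–(0.3031, -1.85933, -0.4503)  len=0.7696
  (v11,v14,v9) [-+-] → (0.3031, -1.85933, -0.4503)–(0.3031, -1.93516, -0.39884)  len=0.0916
  (v9,v14,v12) [-++] → (0.3031, -1.93516, -0.39884)–(0.3031, -2.52283, 0)  len=0.7102

Chained into 2 loop(s):
  loop 1: 6 segments, perimeter = 2.5043
  loop 2: 6 segments, perimeter = 2.5043
Total perimeter = 5.009


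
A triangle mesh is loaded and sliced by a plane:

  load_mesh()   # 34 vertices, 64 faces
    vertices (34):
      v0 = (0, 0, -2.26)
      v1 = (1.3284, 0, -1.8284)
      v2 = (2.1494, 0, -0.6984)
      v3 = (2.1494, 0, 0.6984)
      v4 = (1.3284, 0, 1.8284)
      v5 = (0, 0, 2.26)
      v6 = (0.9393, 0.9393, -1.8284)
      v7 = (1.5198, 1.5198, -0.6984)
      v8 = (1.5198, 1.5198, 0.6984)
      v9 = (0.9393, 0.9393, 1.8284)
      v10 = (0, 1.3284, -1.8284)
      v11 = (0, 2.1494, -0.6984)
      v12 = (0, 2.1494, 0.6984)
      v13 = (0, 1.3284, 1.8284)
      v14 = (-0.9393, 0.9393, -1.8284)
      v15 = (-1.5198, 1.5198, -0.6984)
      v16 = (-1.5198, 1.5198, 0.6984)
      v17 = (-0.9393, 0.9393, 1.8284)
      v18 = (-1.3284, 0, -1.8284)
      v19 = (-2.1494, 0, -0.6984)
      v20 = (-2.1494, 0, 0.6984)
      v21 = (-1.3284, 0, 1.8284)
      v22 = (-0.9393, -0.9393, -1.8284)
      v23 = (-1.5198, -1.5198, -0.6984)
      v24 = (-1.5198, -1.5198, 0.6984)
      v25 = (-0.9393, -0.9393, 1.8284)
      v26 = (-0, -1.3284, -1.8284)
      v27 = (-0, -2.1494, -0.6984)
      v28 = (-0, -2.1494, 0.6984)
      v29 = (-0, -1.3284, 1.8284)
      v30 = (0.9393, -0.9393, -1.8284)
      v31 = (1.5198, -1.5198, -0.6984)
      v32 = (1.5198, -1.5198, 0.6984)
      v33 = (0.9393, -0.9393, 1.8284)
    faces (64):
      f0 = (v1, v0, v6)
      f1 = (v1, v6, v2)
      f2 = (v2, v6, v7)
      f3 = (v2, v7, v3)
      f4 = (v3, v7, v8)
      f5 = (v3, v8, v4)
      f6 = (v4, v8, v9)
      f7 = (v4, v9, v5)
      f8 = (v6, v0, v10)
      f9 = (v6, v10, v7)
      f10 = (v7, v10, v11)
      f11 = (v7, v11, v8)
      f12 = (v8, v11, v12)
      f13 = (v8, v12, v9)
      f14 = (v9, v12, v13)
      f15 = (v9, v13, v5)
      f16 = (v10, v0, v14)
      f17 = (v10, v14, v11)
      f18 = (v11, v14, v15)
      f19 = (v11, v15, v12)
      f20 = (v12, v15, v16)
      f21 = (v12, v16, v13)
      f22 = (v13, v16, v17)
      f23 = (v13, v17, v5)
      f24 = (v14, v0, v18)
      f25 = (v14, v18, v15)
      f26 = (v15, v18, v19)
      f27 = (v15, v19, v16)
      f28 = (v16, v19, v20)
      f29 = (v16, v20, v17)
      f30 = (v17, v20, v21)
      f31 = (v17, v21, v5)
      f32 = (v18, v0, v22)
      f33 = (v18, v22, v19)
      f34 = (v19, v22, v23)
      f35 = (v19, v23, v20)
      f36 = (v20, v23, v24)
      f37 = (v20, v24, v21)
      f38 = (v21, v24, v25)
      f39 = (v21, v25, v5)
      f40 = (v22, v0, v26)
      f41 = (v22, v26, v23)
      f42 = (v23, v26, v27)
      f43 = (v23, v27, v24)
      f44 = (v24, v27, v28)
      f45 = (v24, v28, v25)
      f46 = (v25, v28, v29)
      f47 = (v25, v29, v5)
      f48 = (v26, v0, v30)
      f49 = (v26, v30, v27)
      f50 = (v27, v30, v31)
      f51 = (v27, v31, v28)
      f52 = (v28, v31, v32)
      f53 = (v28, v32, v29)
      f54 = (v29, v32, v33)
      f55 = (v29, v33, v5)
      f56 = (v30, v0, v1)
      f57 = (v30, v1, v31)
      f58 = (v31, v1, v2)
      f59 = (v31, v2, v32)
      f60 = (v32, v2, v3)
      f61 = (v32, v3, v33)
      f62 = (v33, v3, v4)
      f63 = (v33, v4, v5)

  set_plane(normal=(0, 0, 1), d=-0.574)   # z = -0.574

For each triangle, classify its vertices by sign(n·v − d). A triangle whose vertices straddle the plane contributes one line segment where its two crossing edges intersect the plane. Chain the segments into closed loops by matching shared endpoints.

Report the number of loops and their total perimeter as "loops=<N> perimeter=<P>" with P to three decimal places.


Straddling triangles (16 of 64):
  (v2,v7,v3) [--+] → (1.57587, 1.38445, -0.574)–(2.1494, 0, -0.574)  len=1.4985
  (v3,v7,v8) [+-+] → (1.57587, 1.38445, -0.574)–(1.5198, 1.5198, -0.574)  len=0.1465
  (v7,v11,v8) [--+] → (0.135354, 2.09333, -0.574)–(1.5198, 1.5198, -0.574)  len=1.4985
  (v8,v11,v12) [+-+] → (0.135354, 2.09333, -0.574)–(0, 2.1494, -0.574)  len=0.1465
  (v11,v15,v12) [--+] → (-1.38445, 1.57587, -0.574)–(0, 2.1494, -0.574)  len=1.4985
  (v12,v15,v16) [+-+] → (-1.38445, 1.57587, -0.574)–(-1.5198, 1.5198, -0.574)  len=0.1465
  (v15,v19,v16) [--+] → (-2.09333, 0.135354, -0.574)–(-1.5198, 1.5198, -0.574)  len=1.4985
  (v16,v19,v20) [+-+] → (-2.09333, 0.135354, -0.574)–(-2.1494, 0, -0.574)  len=0.1465
  (v19,v23,v20) [--+] → (-1.57587, -1.38445, -0.574)–(-2.1494, 0, -0.574)  len=1.4985
  (v20,v23,v24) [+-+] → (-1.57587, -1.38445, -0.574)–(-1.5198, -1.5198, -0.574)  len=0.1465
  (v23,v27,v24) [--+] → (-0.135354, -2.09333, -0.574)–(-1.5198, -1.5198, -0.574)  len=1.4985
  (v24,v27,v28) [+-+] → (-0.135354, -2.09333, -0.574)–(0, -2.1494, -0.574)  len=0.1465
  (v27,v31,v28) [--+] → (1.38445, -1.57587, -0.574)–(0, -2.1494, -0.574)  len=1.4985
  (v28,v31,v32) [+-+] → (1.38445, -1.57587, -0.574)–(1.5198, -1.5198, -0.574)  len=0.1465
  (v31,v2,v32) [--+] → (2.09333, -0.135354, -0.574)–(1.5198, -1.5198, -0.574)  len=1.4985
  (v32,v2,v3) [+-+] → (2.09333, -0.135354, -0.574)–(2.1494, 0, -0.574)  len=0.1465

Chained into 1 loop(s):
  loop 1: 16 segments, perimeter = 13.1604
Total perimeter = 13.160

loops=1 perimeter=13.160


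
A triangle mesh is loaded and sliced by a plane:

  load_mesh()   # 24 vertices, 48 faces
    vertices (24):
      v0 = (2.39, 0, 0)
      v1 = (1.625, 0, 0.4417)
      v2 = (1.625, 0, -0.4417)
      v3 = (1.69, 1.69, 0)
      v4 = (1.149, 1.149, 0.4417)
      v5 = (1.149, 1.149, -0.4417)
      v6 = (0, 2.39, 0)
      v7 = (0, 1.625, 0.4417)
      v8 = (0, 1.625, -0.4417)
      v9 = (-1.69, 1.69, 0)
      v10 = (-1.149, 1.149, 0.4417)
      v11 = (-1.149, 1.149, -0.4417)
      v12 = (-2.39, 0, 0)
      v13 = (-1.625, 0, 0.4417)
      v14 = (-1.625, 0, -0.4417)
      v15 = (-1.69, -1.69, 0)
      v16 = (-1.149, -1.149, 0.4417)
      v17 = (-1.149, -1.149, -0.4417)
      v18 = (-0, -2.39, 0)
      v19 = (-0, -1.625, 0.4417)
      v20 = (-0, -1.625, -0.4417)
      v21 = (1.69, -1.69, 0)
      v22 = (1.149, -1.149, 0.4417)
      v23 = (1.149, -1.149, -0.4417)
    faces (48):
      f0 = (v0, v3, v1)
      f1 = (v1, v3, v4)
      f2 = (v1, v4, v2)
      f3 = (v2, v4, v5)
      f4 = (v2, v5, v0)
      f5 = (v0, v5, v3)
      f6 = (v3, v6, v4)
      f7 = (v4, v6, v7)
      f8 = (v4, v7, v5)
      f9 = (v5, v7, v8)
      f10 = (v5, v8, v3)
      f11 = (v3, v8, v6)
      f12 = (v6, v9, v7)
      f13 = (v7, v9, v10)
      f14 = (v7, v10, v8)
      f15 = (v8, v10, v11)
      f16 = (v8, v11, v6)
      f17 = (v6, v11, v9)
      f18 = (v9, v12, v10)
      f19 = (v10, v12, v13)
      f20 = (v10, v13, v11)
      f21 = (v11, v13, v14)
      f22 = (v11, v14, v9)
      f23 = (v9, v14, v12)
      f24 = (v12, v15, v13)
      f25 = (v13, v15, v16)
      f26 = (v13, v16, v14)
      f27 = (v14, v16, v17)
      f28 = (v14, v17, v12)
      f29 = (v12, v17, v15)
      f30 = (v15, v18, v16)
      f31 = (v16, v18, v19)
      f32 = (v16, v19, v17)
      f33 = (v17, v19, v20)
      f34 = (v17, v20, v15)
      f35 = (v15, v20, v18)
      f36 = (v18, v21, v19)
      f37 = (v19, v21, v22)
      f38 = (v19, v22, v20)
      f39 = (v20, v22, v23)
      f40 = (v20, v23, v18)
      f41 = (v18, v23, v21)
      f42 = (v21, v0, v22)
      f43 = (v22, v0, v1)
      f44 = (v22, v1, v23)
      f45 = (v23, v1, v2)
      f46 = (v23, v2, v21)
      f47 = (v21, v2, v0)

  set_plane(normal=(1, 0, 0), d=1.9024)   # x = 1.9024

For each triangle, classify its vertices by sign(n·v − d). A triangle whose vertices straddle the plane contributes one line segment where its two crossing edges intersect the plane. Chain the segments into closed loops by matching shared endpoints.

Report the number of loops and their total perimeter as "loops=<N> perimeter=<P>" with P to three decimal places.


loops=1 perimeter=4.842

Straddling triangles (6 of 48):
  (v0,v3,v1) [+--] → (1.9024, 1.17721, 0)–(1.9024, 0, 0.281533)  len=1.2104
  (v2,v5,v0) [--+] → (1.9024, 0.451452, -0.173548)–(1.9024, 0, -0.281533)  len=0.4642
  (v0,v5,v3) [+--] → (1.9024, 0.451452, -0.173548)–(1.9024, 1.17721, 0)  len=0.7462
  (v21,v0,v22) [-+-] → (1.9024, -1.17721, 0)–(1.9024, -0.451452, 0.173548)  len=0.7462
  (v22,v0,v1) [-+-] → (1.9024, -0.451452, 0.173548)–(1.9024, 0, 0.281533)  len=0.4642
  (v21,v2,v0) [--+] → (1.9024, 0, -0.281533)–(1.9024, -1.17721, 0)  len=1.2104

Chained into 1 loop(s):
  loop 1: 6 segments, perimeter = 4.8416
Total perimeter = 4.842


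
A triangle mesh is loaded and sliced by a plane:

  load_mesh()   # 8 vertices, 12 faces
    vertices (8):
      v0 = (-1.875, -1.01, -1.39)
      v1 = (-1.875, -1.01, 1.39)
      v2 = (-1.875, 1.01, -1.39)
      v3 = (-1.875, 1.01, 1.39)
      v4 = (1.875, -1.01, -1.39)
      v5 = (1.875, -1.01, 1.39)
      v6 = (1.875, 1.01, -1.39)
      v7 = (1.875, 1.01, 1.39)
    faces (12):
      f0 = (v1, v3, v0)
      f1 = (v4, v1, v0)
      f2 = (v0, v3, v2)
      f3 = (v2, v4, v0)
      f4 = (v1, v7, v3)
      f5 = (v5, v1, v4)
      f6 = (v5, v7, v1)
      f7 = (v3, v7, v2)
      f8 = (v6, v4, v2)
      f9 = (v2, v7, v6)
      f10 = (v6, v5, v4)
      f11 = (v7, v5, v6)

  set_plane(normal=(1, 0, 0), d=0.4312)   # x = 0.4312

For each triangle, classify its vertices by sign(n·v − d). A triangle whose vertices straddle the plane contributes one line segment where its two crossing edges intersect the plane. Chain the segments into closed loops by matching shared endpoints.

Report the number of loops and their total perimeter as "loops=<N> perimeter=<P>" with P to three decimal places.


Straddling triangles (8 of 12):
  (v4,v1,v0) [+--] → (0.4312, -1.01, -0.319663)–(0.4312, -1.01, -1.39)  len=1.0703
  (v2,v4,v0) [-+-] → (0.4312, -0.232273, -1.39)–(0.4312, -1.01, -1.39)  len=0.7777
  (v1,v7,v3) [-+-] → (0.4312, 0.232273, 1.39)–(0.4312, 1.01, 1.39)  len=0.7777
  (v5,v1,v4) [+-+] → (0.4312, -1.01, 1.39)–(0.4312, -1.01, -0.319663)  len=1.7097
  (v5,v7,v1) [++-] → (0.4312, 0.232273, 1.39)–(0.4312, -1.01, 1.39)  len=1.2423
  (v3,v7,v2) [-+-] → (0.4312, 1.01, 1.39)–(0.4312, 1.01, 0.319663)  len=1.0703
  (v6,v4,v2) [++-] → (0.4312, -0.232273, -1.39)–(0.4312, 1.01, -1.39)  len=1.2423
  (v2,v7,v6) [-++] → (0.4312, 1.01, 0.319663)–(0.4312, 1.01, -1.39)  len=1.7097

Chained into 1 loop(s):
  loop 1: 8 segments, perimeter = 9.6000
Total perimeter = 9.600

loops=1 perimeter=9.600


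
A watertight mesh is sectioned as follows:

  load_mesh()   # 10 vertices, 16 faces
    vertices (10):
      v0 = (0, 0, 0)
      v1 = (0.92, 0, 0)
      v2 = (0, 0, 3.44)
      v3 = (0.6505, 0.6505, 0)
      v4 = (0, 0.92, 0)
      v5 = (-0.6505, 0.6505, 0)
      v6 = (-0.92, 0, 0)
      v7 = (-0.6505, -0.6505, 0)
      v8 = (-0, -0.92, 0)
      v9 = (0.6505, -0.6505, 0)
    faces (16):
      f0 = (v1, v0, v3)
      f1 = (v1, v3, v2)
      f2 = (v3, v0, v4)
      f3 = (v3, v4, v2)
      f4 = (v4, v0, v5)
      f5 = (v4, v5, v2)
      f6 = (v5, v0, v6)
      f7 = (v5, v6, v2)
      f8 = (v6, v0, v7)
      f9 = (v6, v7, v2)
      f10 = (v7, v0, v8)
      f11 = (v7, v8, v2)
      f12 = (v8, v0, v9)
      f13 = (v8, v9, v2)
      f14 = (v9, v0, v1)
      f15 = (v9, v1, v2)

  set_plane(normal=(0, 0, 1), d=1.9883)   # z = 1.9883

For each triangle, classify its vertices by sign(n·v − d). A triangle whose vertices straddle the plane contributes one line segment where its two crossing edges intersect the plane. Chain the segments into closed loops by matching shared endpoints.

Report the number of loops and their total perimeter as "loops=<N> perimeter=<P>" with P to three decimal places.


loops=1 perimeter=2.377

Straddling triangles (8 of 16):
  (v1,v3,v2) [--+] → (0.274515, 0.274515, 1.9883)–(0.388245, 0, 1.9883)  len=0.2971
  (v3,v4,v2) [--+] → (0, 0.388245, 1.9883)–(0.274515, 0.274515, 1.9883)  len=0.2971
  (v4,v5,v2) [--+] → (-0.274515, 0.274515, 1.9883)–(0, 0.388245, 1.9883)  len=0.2971
  (v5,v6,v2) [--+] → (-0.388245, 0, 1.9883)–(-0.274515, 0.274515, 1.9883)  len=0.2971
  (v6,v7,v2) [--+] → (-0.274515, -0.274515, 1.9883)–(-0.388245, 0, 1.9883)  len=0.2971
  (v7,v8,v2) [--+] → (0, -0.388245, 1.9883)–(-0.274515, -0.274515, 1.9883)  len=0.2971
  (v8,v9,v2) [--+] → (0.274515, -0.274515, 1.9883)–(0, -0.388245, 1.9883)  len=0.2971
  (v9,v1,v2) [--+] → (0.388245, 0, 1.9883)–(0.274515, -0.274515, 1.9883)  len=0.2971

Chained into 1 loop(s):
  loop 1: 8 segments, perimeter = 2.3771
Total perimeter = 2.377


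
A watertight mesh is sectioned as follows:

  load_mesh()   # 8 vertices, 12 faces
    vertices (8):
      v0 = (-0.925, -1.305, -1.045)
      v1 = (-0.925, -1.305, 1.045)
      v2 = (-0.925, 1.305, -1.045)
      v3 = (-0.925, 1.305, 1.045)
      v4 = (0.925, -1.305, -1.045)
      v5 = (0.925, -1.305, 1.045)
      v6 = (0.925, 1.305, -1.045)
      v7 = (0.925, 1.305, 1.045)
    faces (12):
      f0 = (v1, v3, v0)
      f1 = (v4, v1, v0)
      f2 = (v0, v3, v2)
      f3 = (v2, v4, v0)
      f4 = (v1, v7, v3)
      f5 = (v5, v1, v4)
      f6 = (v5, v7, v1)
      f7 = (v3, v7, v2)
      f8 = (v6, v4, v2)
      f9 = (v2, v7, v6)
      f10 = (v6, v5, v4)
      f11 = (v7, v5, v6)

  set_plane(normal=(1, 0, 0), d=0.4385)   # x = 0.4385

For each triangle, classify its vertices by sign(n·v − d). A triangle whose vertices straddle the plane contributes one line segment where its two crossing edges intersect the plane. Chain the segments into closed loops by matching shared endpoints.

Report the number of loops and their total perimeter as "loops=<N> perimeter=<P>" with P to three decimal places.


loops=1 perimeter=9.400

Straddling triangles (8 of 12):
  (v4,v1,v0) [+--] → (0.4385, -1.305, -0.495386)–(0.4385, -1.305, -1.045)  len=0.5496
  (v2,v4,v0) [-+-] → (0.4385, -0.618641, -1.045)–(0.4385, -1.305, -1.045)  len=0.6864
  (v1,v7,v3) [-+-] → (0.4385, 0.618641, 1.045)–(0.4385, 1.305, 1.045)  len=0.6864
  (v5,v1,v4) [+-+] → (0.4385, -1.305, 1.045)–(0.4385, -1.305, -0.495386)  len=1.5404
  (v5,v7,v1) [++-] → (0.4385, 0.618641, 1.045)–(0.4385, -1.305, 1.045)  len=1.9236
  (v3,v7,v2) [-+-] → (0.4385, 1.305, 1.045)–(0.4385, 1.305, 0.495386)  len=0.5496
  (v6,v4,v2) [++-] → (0.4385, -0.618641, -1.045)–(0.4385, 1.305, -1.045)  len=1.9236
  (v2,v7,v6) [-++] → (0.4385, 1.305, 0.495386)–(0.4385, 1.305, -1.045)  len=1.5404

Chained into 1 loop(s):
  loop 1: 8 segments, perimeter = 9.4000
Total perimeter = 9.400


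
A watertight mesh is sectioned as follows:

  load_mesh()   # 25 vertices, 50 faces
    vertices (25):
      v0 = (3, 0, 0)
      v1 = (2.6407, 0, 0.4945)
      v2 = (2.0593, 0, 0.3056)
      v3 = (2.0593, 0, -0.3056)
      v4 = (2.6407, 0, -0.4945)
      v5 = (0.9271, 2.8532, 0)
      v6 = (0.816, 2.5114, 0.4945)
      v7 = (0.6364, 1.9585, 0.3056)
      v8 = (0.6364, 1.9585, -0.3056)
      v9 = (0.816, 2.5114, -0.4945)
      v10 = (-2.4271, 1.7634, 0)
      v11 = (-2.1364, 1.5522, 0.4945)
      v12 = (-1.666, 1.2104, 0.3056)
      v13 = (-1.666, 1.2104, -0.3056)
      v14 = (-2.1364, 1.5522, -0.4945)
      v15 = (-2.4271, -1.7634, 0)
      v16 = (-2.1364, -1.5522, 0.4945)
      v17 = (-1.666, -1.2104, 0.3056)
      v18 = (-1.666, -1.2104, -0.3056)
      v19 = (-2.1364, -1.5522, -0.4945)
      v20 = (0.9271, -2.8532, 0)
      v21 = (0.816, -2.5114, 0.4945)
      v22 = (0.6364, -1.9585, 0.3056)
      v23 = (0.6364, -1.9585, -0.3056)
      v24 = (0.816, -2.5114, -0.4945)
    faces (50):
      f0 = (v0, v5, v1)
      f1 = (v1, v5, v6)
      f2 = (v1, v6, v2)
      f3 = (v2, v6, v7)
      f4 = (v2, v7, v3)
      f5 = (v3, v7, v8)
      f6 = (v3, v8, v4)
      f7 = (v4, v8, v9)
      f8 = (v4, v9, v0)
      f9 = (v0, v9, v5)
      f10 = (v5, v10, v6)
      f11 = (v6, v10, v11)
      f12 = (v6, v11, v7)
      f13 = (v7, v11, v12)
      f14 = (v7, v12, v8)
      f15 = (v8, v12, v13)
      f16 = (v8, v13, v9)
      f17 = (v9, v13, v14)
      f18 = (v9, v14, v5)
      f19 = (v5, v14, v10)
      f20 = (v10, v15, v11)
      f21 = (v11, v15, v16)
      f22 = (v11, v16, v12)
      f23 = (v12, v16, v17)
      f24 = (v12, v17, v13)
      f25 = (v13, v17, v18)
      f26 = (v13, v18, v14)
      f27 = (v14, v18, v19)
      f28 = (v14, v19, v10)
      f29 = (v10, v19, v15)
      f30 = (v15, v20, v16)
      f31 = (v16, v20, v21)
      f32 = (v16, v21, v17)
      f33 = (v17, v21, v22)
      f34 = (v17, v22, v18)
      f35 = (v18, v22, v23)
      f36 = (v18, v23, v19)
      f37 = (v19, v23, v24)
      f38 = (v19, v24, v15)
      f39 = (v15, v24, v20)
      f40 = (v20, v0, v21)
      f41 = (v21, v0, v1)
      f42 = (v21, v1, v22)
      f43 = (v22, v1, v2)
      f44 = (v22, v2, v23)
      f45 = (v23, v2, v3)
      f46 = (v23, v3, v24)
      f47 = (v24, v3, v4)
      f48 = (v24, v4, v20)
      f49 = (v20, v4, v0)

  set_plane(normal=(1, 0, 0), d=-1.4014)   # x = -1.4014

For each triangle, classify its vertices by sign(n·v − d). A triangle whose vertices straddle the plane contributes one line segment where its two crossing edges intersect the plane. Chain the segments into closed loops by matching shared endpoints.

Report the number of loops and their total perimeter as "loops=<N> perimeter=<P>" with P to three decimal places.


Straddling triangles (20 of 50):
  (v5,v10,v6) [+-+] → (-1.4014, 2.09666, 0)–(-1.4014, 1.99997, 0.156396)  len=0.1839
  (v6,v10,v11) [+--] → (-1.4014, 1.99997, 0.156396)–(-1.4014, 1.79099, 0.4945)  len=0.3975
  (v6,v11,v7) [+-+] → (-1.4014, 1.79099, 0.4945)–(-1.4014, 1.6599, 0.444427)  len=0.1403
  (v7,v11,v12) [+--] → (-1.4014, 1.6599, 0.444427)–(-1.4014, 1.29637, 0.3056)  len=0.3891
  (v7,v12,v8) [+-+] → (-1.4014, 1.29637, 0.3056)–(-1.4014, 1.29637, 0.235359)  len=0.0702
  (v8,v12,v13) [+--] → (-1.4014, 1.29637, 0.235359)–(-1.4014, 1.29637, -0.3056)  len=0.5410
  (v8,v13,v9) [+-+] → (-1.4014, 1.29637, -0.3056)–(-1.4014, 1.3491, -0.325738)  len=0.0564
  (v9,v13,v14) [+--] → (-1.4014, 1.3491, -0.325738)–(-1.4014, 1.79099, -0.4945)  len=0.4730
  (v9,v14,v5) [+-+] → (-1.4014, 1.79099, -0.4945)–(-1.4014, 1.86434, -0.375859)  len=0.1395
  (v5,v14,v10) [+--] → (-1.4014, 1.86434, -0.375859)–(-1.4014, 2.09666, 0)  len=0.4419
  (v15,v20,v16) [-+-] → (-1.4014, -2.09666, 0)–(-1.4014, -1.86434, 0.375859)  len=0.4419
  (v16,v20,v21) [-++] → (-1.4014, -1.86434, 0.375859)–(-1.4014, -1.79099, 0.4945)  len=0.1395
  (v16,v21,v17) [-+-] → (-1.4014, -1.79099, 0.4945)–(-1.4014, -1.3491, 0.325738)  len=0.4730
  (v17,v21,v22) [-++] → (-1.4014, -1.3491, 0.325738)–(-1.4014, -1.29637, 0.3056)  len=0.0564
  (v17,v22,v18) [-+-] → (-1.4014, -1.29637, 0.3056)–(-1.4014, -1.29637, -0.235359)  len=0.5410
  (v18,v22,v23) [-++] → (-1.4014, -1.29637, -0.235359)–(-1.4014, -1.29637, -0.3056)  len=0.0702
  (v18,v23,v19) [-+-] → (-1.4014, -1.29637, -0.3056)–(-1.4014, -1.6599, -0.444427)  len=0.3891
  (v19,v23,v24) [-++] → (-1.4014, -1.6599, -0.444427)–(-1.4014, -1.79099, -0.4945)  len=0.1403
  (v19,v24,v15) [-+-] → (-1.4014, -1.79099, -0.4945)–(-1.4014, -1.99997, -0.156396)  len=0.3975
  (v15,v24,v20) [-++] → (-1.4014, -1.99997, -0.156396)–(-1.4014, -2.09666, 0)  len=0.1839

Chained into 2 loop(s):
  loop 1: 10 segments, perimeter = 2.8328
  loop 2: 10 segments, perimeter = 2.8328
Total perimeter = 5.666

loops=2 perimeter=5.666
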